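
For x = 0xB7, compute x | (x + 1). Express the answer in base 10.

x = 10110111 = 183
x + 1 = 10111000
OR    = 10111111 = 191
(x | (x + 1) sets the lowest cleared bit.)

191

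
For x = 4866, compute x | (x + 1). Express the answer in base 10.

x = 1001100000010 = 4866
x + 1 = 1001100000011
OR    = 1001100000011 = 4867
(x | (x + 1) sets the lowest cleared bit.)

4867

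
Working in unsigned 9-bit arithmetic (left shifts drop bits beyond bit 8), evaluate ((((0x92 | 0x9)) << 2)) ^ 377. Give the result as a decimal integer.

0x92 = 010010010
0x9 = 000001001
→ | → 010011011 = 155
→ << 2 (mod 2^9) → 001101100 = 108
377 = 101111001
→ ^ → 100010101 = 277

277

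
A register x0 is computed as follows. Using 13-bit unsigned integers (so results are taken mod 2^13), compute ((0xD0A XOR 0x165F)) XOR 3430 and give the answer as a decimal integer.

5683

0xD0A = 0110100001010
0x165F = 1011001011111
→ XOR → 1101101010101 = 6997
3430 = 0110101100110
→ XOR → 1011000110011 = 5683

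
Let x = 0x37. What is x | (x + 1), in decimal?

x = 110111 = 55
x + 1 = 111000
OR    = 111111 = 63
(x | (x + 1) sets the lowest cleared bit.)

63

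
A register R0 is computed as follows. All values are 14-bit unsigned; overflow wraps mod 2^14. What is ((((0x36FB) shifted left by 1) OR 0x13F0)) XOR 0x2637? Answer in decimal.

0x36FB = 11011011111011
→ shifted left by 1 (mod 2^14) → 10110111110110 = 11766
0x13F0 = 01001111110000
→ OR → 11111111110110 = 16374
0x2637 = 10011000110111
→ XOR → 01100111000001 = 6593

6593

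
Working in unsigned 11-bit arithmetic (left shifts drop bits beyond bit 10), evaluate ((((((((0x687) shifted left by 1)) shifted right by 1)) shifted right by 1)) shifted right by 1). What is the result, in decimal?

0x687 = 11010000111
→ shifted left by 1 (mod 2^11) → 10100001110 = 1294
→ shifted right by 1 → 01010000111 = 647
→ shifted right by 1 → 00101000011 = 323
→ shifted right by 1 → 00010100001 = 161

161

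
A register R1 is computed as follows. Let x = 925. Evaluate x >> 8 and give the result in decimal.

925 = 1110011101
shift right by 8 → 0000000011 = 3
(equivalently, floor(925 / 256))

3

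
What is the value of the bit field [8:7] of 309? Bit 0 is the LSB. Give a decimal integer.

2

v = 000100110101
Shift right by 7: 00010
Mask low 2 bits: 10 = 2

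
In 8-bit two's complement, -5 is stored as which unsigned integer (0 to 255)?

251

5 in 8 bits: 00000101
Invert: 11111010
Add 1:  11111011 = 251
(Check: 2^8 - 5 = 256 - 5 = 251.)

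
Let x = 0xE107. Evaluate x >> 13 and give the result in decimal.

0xE107 = 1110000100000111
shift right by 13 → 0000000000000111 = 7
(equivalently, floor(57607 / 8192))

7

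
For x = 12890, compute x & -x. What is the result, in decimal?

x = 11001001011010 = 12890
-x (two's complement) = …00110110100110
AND   = 00000000000010 = 2
(x & -x isolates the lowest set bit of x.)

2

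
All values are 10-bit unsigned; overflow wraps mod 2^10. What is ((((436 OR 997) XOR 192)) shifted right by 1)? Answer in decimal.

410

436 = 0110110100
997 = 1111100101
→ OR → 1111110101 = 1013
192 = 0011000000
→ XOR → 1100110101 = 821
→ shifted right by 1 → 0110011010 = 410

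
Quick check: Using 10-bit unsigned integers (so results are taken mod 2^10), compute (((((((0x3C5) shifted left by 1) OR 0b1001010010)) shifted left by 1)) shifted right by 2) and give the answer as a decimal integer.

237

0x3C5 = 1111000101
→ shifted left by 1 (mod 2^10) → 1110001010 = 906
0b1001010010 = 1001010010
→ OR → 1111011010 = 986
→ shifted left by 1 (mod 2^10) → 1110110100 = 948
→ shifted right by 2 → 0011101101 = 237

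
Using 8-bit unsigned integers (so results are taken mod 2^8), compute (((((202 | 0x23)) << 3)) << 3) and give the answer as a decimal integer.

202 = 11001010
0x23 = 00100011
→ | → 11101011 = 235
→ << 3 (mod 2^8) → 01011000 = 88
→ << 3 (mod 2^8) → 11000000 = 192

192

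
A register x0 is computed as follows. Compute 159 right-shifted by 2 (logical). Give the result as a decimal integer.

39

159 = 10011111
shift right by 2 → 00100111 = 39
(equivalently, floor(159 / 4))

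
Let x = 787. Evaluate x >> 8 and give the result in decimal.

787 = 1100010011
shift right by 8 → 0000000011 = 3
(equivalently, floor(787 / 256))

3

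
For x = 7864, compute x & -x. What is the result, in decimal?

8

x = 1111010111000 = 7864
-x (two's complement) = …0000101001000
AND   = 0000000001000 = 8
(x & -x isolates the lowest set bit of x.)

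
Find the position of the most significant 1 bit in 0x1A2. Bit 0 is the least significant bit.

8

0x1A2 = 110100010
The topmost 1 is at position 8 (since 2^8 = 256 ≤ 418 < 512).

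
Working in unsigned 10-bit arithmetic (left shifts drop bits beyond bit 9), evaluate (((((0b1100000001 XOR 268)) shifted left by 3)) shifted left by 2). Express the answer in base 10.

0b1100000001 = 1100000001
268 = 0100001100
→ XOR → 1000001101 = 525
→ shifted left by 3 (mod 2^10) → 0001101000 = 104
→ shifted left by 2 (mod 2^10) → 0110100000 = 416

416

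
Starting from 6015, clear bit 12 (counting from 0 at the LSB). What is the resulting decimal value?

x = 1011101111111
bit 12 is currently 1; clear it via x & ~(1 << 12) = x & ~4096
→ 0011101111111 = 1919

1919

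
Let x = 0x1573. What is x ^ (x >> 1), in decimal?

x = 1010101110011 = 5491
x>>1 = 0101010111001
XOR  = 1111111001010 = 8138
(x ^ (x >> 1) gives the standard binary-reflected Gray code of x.)

8138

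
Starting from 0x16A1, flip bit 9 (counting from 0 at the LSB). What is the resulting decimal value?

x = 1011010100001
bit 9 is currently 1; toggle it via x ^ (1 << 9) = x ^ 512
→ 1010010100001 = 5281

5281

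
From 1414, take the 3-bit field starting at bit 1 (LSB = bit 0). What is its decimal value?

3

v = 10110000110
Shift right by 1: 1011000011
Mask low 3 bits: 011 = 3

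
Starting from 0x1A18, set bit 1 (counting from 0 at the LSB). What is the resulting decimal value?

6682

x = 01101000011000
bit 1 is currently 0; set it via x | (1 << 1) = x | 2
→ 01101000011010 = 6682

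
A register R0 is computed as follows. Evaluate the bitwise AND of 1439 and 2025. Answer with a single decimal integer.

1439 = 10110011111
2025 = 11111101001
AND → 10110001001 = 1417

1417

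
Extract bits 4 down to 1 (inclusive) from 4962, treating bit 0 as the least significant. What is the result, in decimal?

v = 1001101100010
Shift right by 1: 100110110001
Mask low 4 bits: 0001 = 1

1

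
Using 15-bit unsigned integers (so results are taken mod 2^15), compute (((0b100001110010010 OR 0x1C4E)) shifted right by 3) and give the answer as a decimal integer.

0b100001110010010 = 100001110010010
0x1C4E = 001110001001110
→ OR → 101111111011110 = 24542
→ shifted right by 3 → 000101111111011 = 3067

3067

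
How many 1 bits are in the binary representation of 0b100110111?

n = 100110111
Count the 1s: 1 + 1 + 1 + 1 + 1 + 1 = 6

6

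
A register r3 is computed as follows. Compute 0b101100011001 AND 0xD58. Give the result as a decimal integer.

2328

a = 101100011001
0xD58 = 110101011000
AND → 100100011000 = 2328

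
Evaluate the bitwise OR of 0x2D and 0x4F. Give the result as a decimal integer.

0x2D = 0101101
0x4F = 1001111
 OR → 1101111 = 111

111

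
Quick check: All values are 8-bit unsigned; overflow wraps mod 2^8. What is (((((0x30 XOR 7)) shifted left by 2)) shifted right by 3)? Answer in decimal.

0x30 = 00110000
7 = 00000111
→ XOR → 00110111 = 55
→ shifted left by 2 (mod 2^8) → 11011100 = 220
→ shifted right by 3 → 00011011 = 27

27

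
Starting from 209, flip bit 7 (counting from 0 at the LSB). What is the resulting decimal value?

x = 0011010001
bit 7 is currently 1; toggle it via x ^ (1 << 7) = x ^ 128
→ 0001010001 = 81

81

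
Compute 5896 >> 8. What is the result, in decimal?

23

5896 = 1011100001000
shift right by 8 → 0000000010111 = 23
(equivalently, floor(5896 / 256))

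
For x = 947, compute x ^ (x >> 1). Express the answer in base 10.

x = 1110110011 = 947
x>>1 = 0111011001
XOR  = 1001101010 = 618
(x ^ (x >> 1) gives the standard binary-reflected Gray code of x.)

618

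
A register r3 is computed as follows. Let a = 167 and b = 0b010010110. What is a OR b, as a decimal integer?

167 = 10100111
b = 10010110
 OR → 10110111 = 183

183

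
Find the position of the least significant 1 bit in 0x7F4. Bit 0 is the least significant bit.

2

0x7F4 = 11111110100
Trailing zeros: 2, so the lowest set bit is bit 2 (value 4).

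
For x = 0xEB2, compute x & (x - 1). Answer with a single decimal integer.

3760

x = 111010110010 = 3762
x - 1 = 111010110001
AND   = 111010110000 = 3760
(x & (x - 1) clears the lowest set bit of x.)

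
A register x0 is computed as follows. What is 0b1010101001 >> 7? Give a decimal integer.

5

x = 1010101001
shift right by 7 → 0000000101 = 5
(equivalently, floor(681 / 128))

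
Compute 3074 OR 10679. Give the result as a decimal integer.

11703

3074 = 00110000000010
10679 = 10100110110111
 OR → 10110110110111 = 11703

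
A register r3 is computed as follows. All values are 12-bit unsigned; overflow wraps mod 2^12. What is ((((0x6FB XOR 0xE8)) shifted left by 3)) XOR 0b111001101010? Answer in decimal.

0x6FB = 011011111011
0xE8 = 000011101000
→ XOR → 011000010011 = 1555
→ shifted left by 3 (mod 2^12) → 000010011000 = 152
0b111001101010 = 111001101010
→ XOR → 111011110010 = 3826

3826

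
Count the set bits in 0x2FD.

0x2FD = 1011111101
Count the 1s: 1 + 1 + 1 + 1 + 1 + 1 + 1 + 1 = 8

8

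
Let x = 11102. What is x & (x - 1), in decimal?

x = 10101101011110 = 11102
x - 1 = 10101101011101
AND   = 10101101011100 = 11100
(x & (x - 1) clears the lowest set bit of x.)

11100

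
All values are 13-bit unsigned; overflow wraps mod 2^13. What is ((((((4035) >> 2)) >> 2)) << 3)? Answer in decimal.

4035 = 0111111000011
→ >> 2 → 0001111110000 = 1008
→ >> 2 → 0000011111100 = 252
→ << 3 (mod 2^13) → 0011111100000 = 2016

2016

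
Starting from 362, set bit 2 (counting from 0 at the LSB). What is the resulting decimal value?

x = 00101101010
bit 2 is currently 0; set it via x | (1 << 2) = x | 4
→ 00101101110 = 366

366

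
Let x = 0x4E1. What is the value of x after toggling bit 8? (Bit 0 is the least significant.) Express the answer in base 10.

x = 010011100001
bit 8 is currently 0; toggle it via x ^ (1 << 8) = x ^ 256
→ 010111100001 = 1505

1505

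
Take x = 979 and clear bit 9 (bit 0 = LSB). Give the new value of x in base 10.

x = 00001111010011
bit 9 is currently 1; clear it via x & ~(1 << 9) = x & ~512
→ 00000111010011 = 467

467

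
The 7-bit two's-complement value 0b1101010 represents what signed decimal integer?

pattern = 1101010 (MSB is 1 ⇒ negative)
Invert: 0010101, add 1 → 0010110 = 22, so the value is -22.
(Equivalently: 106 - 2^7 = 106 - 128 = -22.)

-22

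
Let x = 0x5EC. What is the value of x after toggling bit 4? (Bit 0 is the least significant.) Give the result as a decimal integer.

x = 10111101100
bit 4 is currently 0; toggle it via x ^ (1 << 4) = x ^ 16
→ 10111111100 = 1532

1532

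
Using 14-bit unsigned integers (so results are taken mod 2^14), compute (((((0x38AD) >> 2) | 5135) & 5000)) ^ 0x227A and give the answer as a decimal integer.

12402

0x38AD = 11100010101101
→ >> 2 → 00111000101011 = 3627
5135 = 01010000001111
→ | → 01111000101111 = 7727
5000 = 01001110001000
→ & → 01001000001000 = 4616
0x227A = 10001001111010
→ ^ → 11000001110010 = 12402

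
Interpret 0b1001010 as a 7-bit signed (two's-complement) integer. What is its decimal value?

-54

pattern = 1001010 (MSB is 1 ⇒ negative)
Invert: 0110101, add 1 → 0110110 = 54, so the value is -54.
(Equivalently: 74 - 2^7 = 74 - 128 = -54.)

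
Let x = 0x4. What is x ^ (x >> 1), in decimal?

x = 100 = 4
x>>1 = 010
XOR  = 110 = 6
(x ^ (x >> 1) gives the standard binary-reflected Gray code of x.)

6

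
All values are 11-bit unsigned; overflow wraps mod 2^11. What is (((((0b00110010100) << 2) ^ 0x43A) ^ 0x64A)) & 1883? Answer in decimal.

1024

0b00110010100 = 00110010100
→ << 2 (mod 2^11) → 11001010000 = 1616
0x43A = 10000111010
→ ^ → 01001101010 = 618
0x64A = 11001001010
→ ^ → 10000100000 = 1056
1883 = 11101011011
→ & → 10000000000 = 1024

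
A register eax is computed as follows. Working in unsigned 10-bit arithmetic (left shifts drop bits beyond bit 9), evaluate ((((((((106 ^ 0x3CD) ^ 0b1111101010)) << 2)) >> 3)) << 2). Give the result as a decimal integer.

106 = 0001101010
0x3CD = 1111001101
→ ^ → 1110100111 = 935
0b1111101010 = 1111101010
→ ^ → 0001001101 = 77
→ << 2 (mod 2^10) → 0100110100 = 308
→ >> 3 → 0000100110 = 38
→ << 2 (mod 2^10) → 0010011000 = 152

152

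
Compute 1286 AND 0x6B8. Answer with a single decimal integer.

1286 = 10100000110
0x6B8 = 11010111000
AND → 10000000000 = 1024

1024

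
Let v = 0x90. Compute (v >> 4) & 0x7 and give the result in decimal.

v = 010010000
Shift right by 4: 01001
Mask low 3 bits: 001 = 1

1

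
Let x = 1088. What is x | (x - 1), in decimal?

x = 10001000000 = 1088
x - 1 = 10000111111
OR    = 10001111111 = 1151
(x | (x - 1) sets all bits below the lowest set bit.)

1151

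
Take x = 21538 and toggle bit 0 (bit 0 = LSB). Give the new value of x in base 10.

x = 101010000100010
bit 0 is currently 0; toggle it via x ^ (1 << 0) = x ^ 1
→ 101010000100011 = 21539

21539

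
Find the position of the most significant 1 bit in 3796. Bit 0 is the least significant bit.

11

3796 = 111011010100
The topmost 1 is at position 11 (since 2^11 = 2048 ≤ 3796 < 4096).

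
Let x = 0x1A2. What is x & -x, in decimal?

2

x = 110100010 = 418
-x (two's complement) = …001011110
AND   = 000000010 = 2
(x & -x isolates the lowest set bit of x.)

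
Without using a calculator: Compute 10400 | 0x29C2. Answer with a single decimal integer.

10400 = 10100010100000
0x29C2 = 10100111000010
 OR → 10100111100010 = 10722

10722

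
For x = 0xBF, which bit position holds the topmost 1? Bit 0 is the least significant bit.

7

0xBF = 10111111
The topmost 1 is at position 7 (since 2^7 = 128 ≤ 191 < 256).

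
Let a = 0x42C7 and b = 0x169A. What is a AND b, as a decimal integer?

642

0x42C7 = 100001011000111
0x169A = 001011010011010
AND → 000001010000010 = 642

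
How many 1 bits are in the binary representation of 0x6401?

4

0x6401 = 110010000000001
Count the 1s: 1 + 1 + 1 + 1 = 4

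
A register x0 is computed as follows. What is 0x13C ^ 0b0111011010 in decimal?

230

0x13C = 100111100
b = 111011010
XOR → 011100110 = 230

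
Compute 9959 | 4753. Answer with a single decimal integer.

14071

9959 = 10011011100111
4753 = 01001010010001
 OR → 11011011110111 = 14071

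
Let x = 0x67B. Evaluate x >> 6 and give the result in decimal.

25

0x67B = 11001111011
shift right by 6 → 00000011001 = 25
(equivalently, floor(1659 / 64))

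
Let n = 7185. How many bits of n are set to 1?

7185 = 1110000010001
Count the 1s: 1 + 1 + 1 + 1 + 1 = 5

5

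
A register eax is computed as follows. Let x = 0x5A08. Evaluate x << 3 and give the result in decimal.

0x5A08 = 000101101000001000
shift left by 3 → 101101000001000000 = 184384
(equivalently, 23048 × 2^3 = 23048 × 8)

184384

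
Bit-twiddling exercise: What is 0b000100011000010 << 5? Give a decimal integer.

x = 00000100011000010
shift left by 5 → 10001100001000000 = 71744
(equivalently, 2242 × 2^5 = 2242 × 32)

71744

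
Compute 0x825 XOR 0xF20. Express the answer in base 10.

1797

0x825 = 100000100101
0xF20 = 111100100000
XOR → 011100000101 = 1797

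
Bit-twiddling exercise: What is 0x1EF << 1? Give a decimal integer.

0x1EF = 0111101111
shift left by 1 → 1111011110 = 990
(equivalently, 495 × 2^1 = 495 × 2)

990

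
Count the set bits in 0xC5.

0xC5 = 11000101
Count the 1s: 1 + 1 + 1 + 1 = 4

4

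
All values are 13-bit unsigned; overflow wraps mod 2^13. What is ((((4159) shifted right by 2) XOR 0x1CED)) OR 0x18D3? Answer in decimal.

4159 = 1000000111111
→ shifted right by 2 → 0010000001111 = 1039
0x1CED = 1110011101101
→ XOR → 1100011100010 = 6370
0x18D3 = 1100011010011
→ OR → 1100011110011 = 6387

6387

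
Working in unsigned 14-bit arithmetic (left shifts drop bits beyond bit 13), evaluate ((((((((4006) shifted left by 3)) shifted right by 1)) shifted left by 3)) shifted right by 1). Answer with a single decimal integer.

6752

4006 = 00111110100110
→ shifted left by 3 (mod 2^14) → 11110100110000 = 15664
→ shifted right by 1 → 01111010011000 = 7832
→ shifted left by 3 (mod 2^14) → 11010011000000 = 13504
→ shifted right by 1 → 01101001100000 = 6752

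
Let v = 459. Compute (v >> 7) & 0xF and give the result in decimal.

v = 00111001011
Shift right by 7: 0011
Mask low 4 bits: 0011 = 3

3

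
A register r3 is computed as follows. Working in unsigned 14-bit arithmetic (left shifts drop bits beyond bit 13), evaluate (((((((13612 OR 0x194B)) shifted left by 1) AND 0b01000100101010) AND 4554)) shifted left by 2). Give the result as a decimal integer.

13612 = 11010100101100
0x194B = 01100101001011
→ OR → 11110101101111 = 15727
→ shifted left by 1 (mod 2^14) → 11101011011110 = 15070
0b01000100101010 = 01000100101010
→ AND → 01000000001010 = 4106
4554 = 01000111001010
→ AND → 01000000001010 = 4106
→ shifted left by 2 (mod 2^14) → 00000000101000 = 40

40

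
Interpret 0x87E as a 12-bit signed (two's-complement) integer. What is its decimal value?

pattern = 100001111110 (MSB is 1 ⇒ negative)
Invert: 011110000001, add 1 → 011110000010 = 1922, so the value is -1922.
(Equivalently: 2174 - 2^12 = 2174 - 4096 = -1922.)

-1922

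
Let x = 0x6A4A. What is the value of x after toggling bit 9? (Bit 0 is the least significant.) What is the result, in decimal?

x = 110101001001010
bit 9 is currently 1; toggle it via x ^ (1 << 9) = x ^ 512
→ 110100001001010 = 26698

26698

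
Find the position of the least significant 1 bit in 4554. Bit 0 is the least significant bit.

4554 = 1000111001010
Trailing zeros: 1, so the lowest set bit is bit 1 (value 2).

1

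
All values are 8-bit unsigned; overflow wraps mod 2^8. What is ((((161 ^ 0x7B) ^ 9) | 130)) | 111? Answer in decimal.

161 = 10100001
0x7B = 01111011
→ ^ → 11011010 = 218
9 = 00001001
→ ^ → 11010011 = 211
130 = 10000010
→ | → 11010011 = 211
111 = 01101111
→ | → 11111111 = 255

255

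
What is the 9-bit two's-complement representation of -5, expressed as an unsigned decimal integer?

5 in 9 bits: 000000101
Invert: 111111010
Add 1:  111111011 = 507
(Check: 2^9 - 5 = 512 - 5 = 507.)

507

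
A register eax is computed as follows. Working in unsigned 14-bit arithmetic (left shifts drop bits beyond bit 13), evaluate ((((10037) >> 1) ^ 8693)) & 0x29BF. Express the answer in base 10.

8239

10037 = 10011100110101
→ >> 1 → 01001110011010 = 5018
8693 = 10000111110101
→ ^ → 11001001101111 = 12911
0x29BF = 10100110111111
→ & → 10000000101111 = 8239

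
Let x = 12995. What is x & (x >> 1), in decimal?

x = 11001011000011 = 12995
x>>1 = 01100101100001
AND  = 01000001000001 = 4161
(x & (x >> 1) has a 1 wherever x has two consecutive 1 bits.)

4161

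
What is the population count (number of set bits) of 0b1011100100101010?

8

n = 1011100100101010
Count the 1s: 1 + 1 + 1 + 1 + 1 + 1 + 1 + 1 = 8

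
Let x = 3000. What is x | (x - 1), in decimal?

3007

x = 101110111000 = 3000
x - 1 = 101110110111
OR    = 101110111111 = 3007
(x | (x - 1) sets all bits below the lowest set bit.)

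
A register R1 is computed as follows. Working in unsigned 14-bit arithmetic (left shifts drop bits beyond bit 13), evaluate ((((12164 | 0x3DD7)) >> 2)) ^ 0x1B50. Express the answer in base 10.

12164 = 10111110000100
0x3DD7 = 11110111010111
→ | → 11111111010111 = 16343
→ >> 2 → 00111111110101 = 4085
0x1B50 = 01101101010000
→ ^ → 01010010100101 = 5285

5285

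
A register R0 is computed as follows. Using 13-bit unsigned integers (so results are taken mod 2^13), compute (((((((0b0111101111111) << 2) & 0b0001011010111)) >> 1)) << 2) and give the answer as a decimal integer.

424

0b0111101111111 = 0111101111111
→ << 2 (mod 2^13) → 1110111111100 = 7676
0b0001011010111 = 0001011010111
→ & → 0000011010100 = 212
→ >> 1 → 0000001101010 = 106
→ << 2 (mod 2^13) → 0000110101000 = 424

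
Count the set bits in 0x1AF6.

0x1AF6 = 1101011110110
Count the 1s: 1 + 1 + 1 + 1 + 1 + 1 + 1 + 1 + 1 = 9

9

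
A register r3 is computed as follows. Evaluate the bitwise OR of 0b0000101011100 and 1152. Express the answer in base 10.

1500

a = 00101011100
1152 = 10010000000
 OR → 10111011100 = 1500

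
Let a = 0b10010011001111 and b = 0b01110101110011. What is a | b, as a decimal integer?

15871

a = 10010011001111
b = 01110101110011
 OR → 11110111111111 = 15871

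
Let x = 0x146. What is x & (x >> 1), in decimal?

x = 101000110 = 326
x>>1 = 010100011
AND  = 000000010 = 2
(x & (x >> 1) has a 1 wherever x has two consecutive 1 bits.)

2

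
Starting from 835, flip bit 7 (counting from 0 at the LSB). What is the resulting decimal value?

x = 001101000011
bit 7 is currently 0; toggle it via x ^ (1 << 7) = x ^ 128
→ 001111000011 = 963

963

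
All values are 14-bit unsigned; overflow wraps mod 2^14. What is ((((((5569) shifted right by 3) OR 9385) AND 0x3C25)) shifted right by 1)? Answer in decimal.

4624

5569 = 01010111000001
→ shifted right by 3 → 00001010111000 = 696
9385 = 10010010101001
→ OR → 10011010111001 = 9913
0x3C25 = 11110000100101
→ AND → 10010000100001 = 9249
→ shifted right by 1 → 01001000010000 = 4624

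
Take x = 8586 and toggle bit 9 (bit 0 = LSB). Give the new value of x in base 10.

9098

x = 10000110001010
bit 9 is currently 0; toggle it via x ^ (1 << 9) = x ^ 512
→ 10001110001010 = 9098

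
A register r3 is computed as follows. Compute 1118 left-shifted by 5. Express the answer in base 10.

35776

1118 = 0000010001011110
shift left by 5 → 1000101111000000 = 35776
(equivalently, 1118 × 2^5 = 1118 × 32)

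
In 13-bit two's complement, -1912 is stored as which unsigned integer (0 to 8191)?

1912 in 13 bits: 0011101111000
Invert: 1100010000111
Add 1:  1100010001000 = 6280
(Check: 2^13 - 1912 = 8192 - 1912 = 6280.)

6280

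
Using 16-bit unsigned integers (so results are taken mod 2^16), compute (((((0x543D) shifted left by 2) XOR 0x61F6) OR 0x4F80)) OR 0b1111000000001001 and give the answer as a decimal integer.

0x543D = 0101010000111101
→ shifted left by 2 (mod 2^16) → 0101000011110100 = 20724
0x61F6 = 0110000111110110
→ XOR → 0011000100000010 = 12546
0x4F80 = 0100111110000000
→ OR → 0111111110000010 = 32642
0b1111000000001001 = 1111000000001001
→ OR → 1111111110001011 = 65419

65419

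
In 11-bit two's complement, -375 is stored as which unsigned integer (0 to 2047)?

1673

375 in 11 bits: 00101110111
Invert: 11010001000
Add 1:  11010001001 = 1673
(Check: 2^11 - 375 = 2048 - 375 = 1673.)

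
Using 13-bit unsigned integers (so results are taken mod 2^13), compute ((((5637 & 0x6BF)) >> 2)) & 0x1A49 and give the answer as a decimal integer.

1

5637 = 1011000000101
0x6BF = 0011010111111
→ & → 0011000000101 = 1541
→ >> 2 → 0000110000001 = 385
0x1A49 = 1101001001001
→ & → 0000000000001 = 1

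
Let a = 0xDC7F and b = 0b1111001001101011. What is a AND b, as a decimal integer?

53355

0xDC7F = 1101110001111111
b = 1111001001101011
AND → 1101000001101011 = 53355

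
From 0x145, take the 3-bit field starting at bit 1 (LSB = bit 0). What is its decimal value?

v = 0101000101
Shift right by 1: 010100010
Mask low 3 bits: 010 = 2

2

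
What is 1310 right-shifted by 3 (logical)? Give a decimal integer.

1310 = 10100011110
shift right by 3 → 00010100011 = 163
(equivalently, floor(1310 / 8))

163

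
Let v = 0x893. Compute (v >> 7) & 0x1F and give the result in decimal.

v = 100010010011
Shift right by 7: 10001
Mask low 5 bits: 10001 = 17

17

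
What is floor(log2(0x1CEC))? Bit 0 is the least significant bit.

12

0x1CEC = 1110011101100
The topmost 1 is at position 12 (since 2^12 = 4096 ≤ 7404 < 8192).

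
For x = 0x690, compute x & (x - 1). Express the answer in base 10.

x = 11010010000 = 1680
x - 1 = 11010001111
AND   = 11010000000 = 1664
(x & (x - 1) clears the lowest set bit of x.)

1664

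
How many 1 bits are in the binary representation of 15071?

15071 = 11101011011111
Count the 1s: 1 + 1 + 1 + 1 + 1 + 1 + 1 + 1 + 1 + 1 + 1 = 11

11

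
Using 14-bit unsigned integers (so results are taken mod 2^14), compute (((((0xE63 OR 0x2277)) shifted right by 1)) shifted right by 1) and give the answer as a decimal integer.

0xE63 = 00111001100011
0x2277 = 10001001110111
→ OR → 10111001110111 = 11895
→ shifted right by 1 → 01011100111011 = 5947
→ shifted right by 1 → 00101110011101 = 2973

2973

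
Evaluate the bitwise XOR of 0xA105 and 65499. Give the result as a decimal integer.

0xA105 = 1010000100000101
65499 = 1111111111011011
XOR → 0101111011011110 = 24286

24286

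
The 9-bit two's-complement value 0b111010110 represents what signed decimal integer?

-42

pattern = 111010110 (MSB is 1 ⇒ negative)
Invert: 000101001, add 1 → 000101010 = 42, so the value is -42.
(Equivalently: 470 - 2^9 = 470 - 512 = -42.)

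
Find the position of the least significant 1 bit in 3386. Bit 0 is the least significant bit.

1

3386 = 110100111010
Trailing zeros: 1, so the lowest set bit is bit 1 (value 2).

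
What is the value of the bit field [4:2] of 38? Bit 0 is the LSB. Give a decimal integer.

1

v = 0000100110
Shift right by 2: 00001001
Mask low 3 bits: 001 = 1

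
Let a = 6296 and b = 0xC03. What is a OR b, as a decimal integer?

7323

6296 = 1100010011000
0xC03 = 0110000000011
 OR → 1110010011011 = 7323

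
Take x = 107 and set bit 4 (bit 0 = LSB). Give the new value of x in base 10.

x = 001101011
bit 4 is currently 0; set it via x | (1 << 4) = x | 16
→ 001111011 = 123

123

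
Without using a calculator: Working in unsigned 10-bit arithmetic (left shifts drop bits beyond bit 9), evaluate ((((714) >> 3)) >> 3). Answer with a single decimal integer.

11

714 = 1011001010
→ >> 3 → 0001011001 = 89
→ >> 3 → 0000001011 = 11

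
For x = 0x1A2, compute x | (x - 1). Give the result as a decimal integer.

419

x = 110100010 = 418
x - 1 = 110100001
OR    = 110100011 = 419
(x | (x - 1) sets all bits below the lowest set bit.)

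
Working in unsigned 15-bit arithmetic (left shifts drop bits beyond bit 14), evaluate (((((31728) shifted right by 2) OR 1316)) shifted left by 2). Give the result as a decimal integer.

32752

31728 = 111101111110000
→ shifted right by 2 → 001111011111100 = 7932
1316 = 000010100100100
→ OR → 001111111111100 = 8188
→ shifted left by 2 (mod 2^15) → 111111111110000 = 32752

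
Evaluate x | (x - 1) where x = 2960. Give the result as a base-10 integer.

2975

x = 101110010000 = 2960
x - 1 = 101110001111
OR    = 101110011111 = 2975
(x | (x - 1) sets all bits below the lowest set bit.)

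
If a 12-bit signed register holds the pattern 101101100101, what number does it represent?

-1179

pattern = 101101100101 (MSB is 1 ⇒ negative)
Invert: 010010011010, add 1 → 010010011011 = 1179, so the value is -1179.
(Equivalently: 2917 - 2^12 = 2917 - 4096 = -1179.)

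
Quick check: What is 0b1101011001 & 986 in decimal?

a = 1101011001
986 = 1111011010
AND → 1101011000 = 856

856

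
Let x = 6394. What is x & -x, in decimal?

x = 1100011111010 = 6394
-x (two's complement) = …0011100000110
AND   = 0000000000010 = 2
(x & -x isolates the lowest set bit of x.)

2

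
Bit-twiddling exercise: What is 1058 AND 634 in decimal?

34

1058 = 10000100010
634 = 01001111010
AND → 00000100010 = 34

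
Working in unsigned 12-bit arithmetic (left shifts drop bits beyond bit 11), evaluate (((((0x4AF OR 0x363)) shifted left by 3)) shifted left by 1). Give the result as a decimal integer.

3824

0x4AF = 010010101111
0x363 = 001101100011
→ OR → 011111101111 = 2031
→ shifted left by 3 (mod 2^12) → 111101111000 = 3960
→ shifted left by 1 (mod 2^12) → 111011110000 = 3824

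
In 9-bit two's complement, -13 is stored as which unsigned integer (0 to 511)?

499

13 in 9 bits: 000001101
Invert: 111110010
Add 1:  111110011 = 499
(Check: 2^9 - 13 = 512 - 13 = 499.)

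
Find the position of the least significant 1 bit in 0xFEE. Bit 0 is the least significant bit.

1

0xFEE = 111111101110
Trailing zeros: 1, so the lowest set bit is bit 1 (value 2).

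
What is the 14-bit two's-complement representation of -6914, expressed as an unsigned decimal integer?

9470

6914 in 14 bits: 01101100000010
Invert: 10010011111101
Add 1:  10010011111110 = 9470
(Check: 2^14 - 6914 = 16384 - 6914 = 9470.)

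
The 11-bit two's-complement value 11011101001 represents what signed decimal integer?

-279

pattern = 11011101001 (MSB is 1 ⇒ negative)
Invert: 00100010110, add 1 → 00100010111 = 279, so the value is -279.
(Equivalently: 1769 - 2^11 = 1769 - 2048 = -279.)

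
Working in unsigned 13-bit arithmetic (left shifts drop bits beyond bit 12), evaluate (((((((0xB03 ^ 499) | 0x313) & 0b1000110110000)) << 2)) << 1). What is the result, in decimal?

3456

0xB03 = 0101100000011
499 = 0000111110011
→ ^ → 0101011110000 = 2800
0x313 = 0001100010011
→ | → 0101111110011 = 3059
0b1000110110000 = 1000110110000
→ & → 0000110110000 = 432
→ << 2 (mod 2^13) → 0011011000000 = 1728
→ << 1 (mod 2^13) → 0110110000000 = 3456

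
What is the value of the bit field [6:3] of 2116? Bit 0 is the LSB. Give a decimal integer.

v = 0100001000100
Shift right by 3: 0100001000
Mask low 4 bits: 1000 = 8

8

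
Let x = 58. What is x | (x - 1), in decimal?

x = 111010 = 58
x - 1 = 111001
OR    = 111011 = 59
(x | (x - 1) sets all bits below the lowest set bit.)

59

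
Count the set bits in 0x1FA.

7

0x1FA = 111111010
Count the 1s: 1 + 1 + 1 + 1 + 1 + 1 + 1 = 7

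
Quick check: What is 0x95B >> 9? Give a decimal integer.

0x95B = 100101011011
shift right by 9 → 000000000100 = 4
(equivalently, floor(2395 / 512))

4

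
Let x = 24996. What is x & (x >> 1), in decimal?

8320

x = 110000110100100 = 24996
x>>1 = 011000011010010
AND  = 010000010000000 = 8320
(x & (x >> 1) has a 1 wherever x has two consecutive 1 bits.)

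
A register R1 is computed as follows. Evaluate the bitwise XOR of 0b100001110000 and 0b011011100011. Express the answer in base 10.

a = 100001110000
b = 011011100011
XOR → 111010010011 = 3731

3731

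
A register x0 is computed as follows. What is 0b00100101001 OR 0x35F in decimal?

a = 0100101001
0x35F = 1101011111
 OR → 1101111111 = 895

895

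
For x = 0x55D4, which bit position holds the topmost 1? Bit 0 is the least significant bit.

0x55D4 = 101010111010100
The topmost 1 is at position 14 (since 2^14 = 16384 ≤ 21972 < 32768).

14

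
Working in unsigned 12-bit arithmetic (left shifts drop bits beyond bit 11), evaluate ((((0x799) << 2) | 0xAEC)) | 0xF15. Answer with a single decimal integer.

0x799 = 011110011001
→ << 2 (mod 2^12) → 111001100100 = 3684
0xAEC = 101011101100
→ | → 111011101100 = 3820
0xF15 = 111100010101
→ | → 111111111101 = 4093

4093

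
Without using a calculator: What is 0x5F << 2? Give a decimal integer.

0x5F = 001011111
shift left by 2 → 101111100 = 380
(equivalently, 95 × 2^2 = 95 × 4)

380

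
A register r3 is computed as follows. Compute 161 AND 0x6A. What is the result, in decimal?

161 = 10100001
0x6A = 01101010
AND → 00100000 = 32

32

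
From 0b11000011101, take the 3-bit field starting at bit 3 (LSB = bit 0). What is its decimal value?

3

v = 11000011101
Shift right by 3: 11000011
Mask low 3 bits: 011 = 3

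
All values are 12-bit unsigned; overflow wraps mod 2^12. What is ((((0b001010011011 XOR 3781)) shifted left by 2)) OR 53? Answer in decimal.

0b001010011011 = 001010011011
3781 = 111011000101
→ XOR → 110001011110 = 3166
→ shifted left by 2 (mod 2^12) → 000101111000 = 376
53 = 000000110101
→ OR → 000101111101 = 381

381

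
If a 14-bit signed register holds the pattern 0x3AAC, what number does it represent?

pattern = 11101010101100 (MSB is 1 ⇒ negative)
Invert: 00010101010011, add 1 → 00010101010100 = 1364, so the value is -1364.
(Equivalently: 15020 - 2^14 = 15020 - 16384 = -1364.)

-1364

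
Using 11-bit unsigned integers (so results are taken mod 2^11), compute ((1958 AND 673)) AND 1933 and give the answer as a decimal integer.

640

1958 = 11110100110
673 = 01010100001
→ AND → 01010100000 = 672
1933 = 11110001101
→ AND → 01010000000 = 640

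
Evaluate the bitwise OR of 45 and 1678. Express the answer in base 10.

1711

45 = 00000101101
1678 = 11010001110
 OR → 11010101111 = 1711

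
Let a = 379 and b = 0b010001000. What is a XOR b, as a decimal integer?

379 = 101111011
b = 010001000
XOR → 111110011 = 499

499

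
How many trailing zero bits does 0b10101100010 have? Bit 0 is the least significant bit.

1

0b10101100010 = 10101100010
Trailing zeros: 1, so the lowest set bit is bit 1 (value 2).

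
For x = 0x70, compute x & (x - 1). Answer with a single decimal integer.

x = 1110000 = 112
x - 1 = 1101111
AND   = 1100000 = 96
(x & (x - 1) clears the lowest set bit of x.)

96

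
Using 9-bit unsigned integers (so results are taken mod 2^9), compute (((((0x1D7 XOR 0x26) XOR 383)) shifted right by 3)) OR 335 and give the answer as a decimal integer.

0x1D7 = 111010111
0x26 = 000100110
→ XOR → 111110001 = 497
383 = 101111111
→ XOR → 010001110 = 142
→ shifted right by 3 → 000010001 = 17
335 = 101001111
→ OR → 101011111 = 351

351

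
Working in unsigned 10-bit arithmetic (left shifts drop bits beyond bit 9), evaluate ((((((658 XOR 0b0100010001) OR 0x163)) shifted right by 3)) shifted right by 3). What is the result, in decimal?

658 = 1010010010
0b0100010001 = 0100010001
→ XOR → 1110000011 = 899
0x163 = 0101100011
→ OR → 1111100011 = 995
→ shifted right by 3 → 0001111100 = 124
→ shifted right by 3 → 0000001111 = 15

15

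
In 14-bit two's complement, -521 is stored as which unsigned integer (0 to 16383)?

15863

521 in 14 bits: 00001000001001
Invert: 11110111110110
Add 1:  11110111110111 = 15863
(Check: 2^14 - 521 = 16384 - 521 = 15863.)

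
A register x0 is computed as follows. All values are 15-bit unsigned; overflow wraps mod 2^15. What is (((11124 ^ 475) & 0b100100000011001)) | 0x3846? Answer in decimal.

14415

11124 = 010101101110100
475 = 000000111011011
→ ^ → 010101010101111 = 10927
0b100100000011001 = 100100000011001
→ & → 000100000001001 = 2057
0x3846 = 011100001000110
→ | → 011100001001111 = 14415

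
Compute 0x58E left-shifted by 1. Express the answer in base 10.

2844

0x58E = 010110001110
shift left by 1 → 101100011100 = 2844
(equivalently, 1422 × 2^1 = 1422 × 2)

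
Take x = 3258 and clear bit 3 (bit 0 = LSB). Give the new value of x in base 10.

3250

x = 110010111010
bit 3 is currently 1; clear it via x & ~(1 << 3) = x & ~8
→ 110010110010 = 3250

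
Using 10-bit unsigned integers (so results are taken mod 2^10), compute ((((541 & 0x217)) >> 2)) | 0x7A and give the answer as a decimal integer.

541 = 1000011101
0x217 = 1000010111
→ & → 1000010101 = 533
→ >> 2 → 0010000101 = 133
0x7A = 0001111010
→ | → 0011111111 = 255

255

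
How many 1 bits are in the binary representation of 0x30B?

5

0x30B = 1100001011
Count the 1s: 1 + 1 + 1 + 1 + 1 = 5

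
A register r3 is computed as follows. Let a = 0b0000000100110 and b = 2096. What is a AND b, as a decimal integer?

32

a = 000000100110
2096 = 100000110000
AND → 000000100000 = 32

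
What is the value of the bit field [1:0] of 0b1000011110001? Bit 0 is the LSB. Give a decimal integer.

1

v = 1000011110001
Shift right by 0: 1000011110001
Mask low 2 bits: 01 = 1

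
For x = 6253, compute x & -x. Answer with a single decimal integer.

1

x = 1100001101101 = 6253
-x (two's complement) = …0011110010011
AND   = 0000000000001 = 1
(x & -x isolates the lowest set bit of x.)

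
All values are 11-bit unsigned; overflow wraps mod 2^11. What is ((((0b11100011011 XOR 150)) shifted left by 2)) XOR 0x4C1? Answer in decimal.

757

0b11100011011 = 11100011011
150 = 00010010110
→ XOR → 11110001101 = 1933
→ shifted left by 2 (mod 2^11) → 11000110100 = 1588
0x4C1 = 10011000001
→ XOR → 01011110101 = 757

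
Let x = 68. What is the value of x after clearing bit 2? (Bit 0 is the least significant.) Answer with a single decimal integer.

64

x = 01000100
bit 2 is currently 1; clear it via x & ~(1 << 2) = x & ~4
→ 01000000 = 64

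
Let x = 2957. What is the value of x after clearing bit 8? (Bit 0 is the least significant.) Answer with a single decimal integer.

2701

x = 0101110001101
bit 8 is currently 1; clear it via x & ~(1 << 8) = x & ~256
→ 0101010001101 = 2701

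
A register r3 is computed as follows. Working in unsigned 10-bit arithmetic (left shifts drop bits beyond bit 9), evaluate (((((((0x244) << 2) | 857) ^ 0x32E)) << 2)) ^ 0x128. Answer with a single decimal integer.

244

0x244 = 1001000100
→ << 2 (mod 2^10) → 0100010000 = 272
857 = 1101011001
→ | → 1101011001 = 857
0x32E = 1100101110
→ ^ → 0001110111 = 119
→ << 2 (mod 2^10) → 0111011100 = 476
0x128 = 0100101000
→ ^ → 0011110100 = 244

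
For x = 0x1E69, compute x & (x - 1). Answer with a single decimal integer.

x = 1111001101001 = 7785
x - 1 = 1111001101000
AND   = 1111001101000 = 7784
(x & (x - 1) clears the lowest set bit of x.)

7784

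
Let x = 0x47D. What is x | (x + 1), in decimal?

x = 10001111101 = 1149
x + 1 = 10001111110
OR    = 10001111111 = 1151
(x | (x + 1) sets the lowest cleared bit.)

1151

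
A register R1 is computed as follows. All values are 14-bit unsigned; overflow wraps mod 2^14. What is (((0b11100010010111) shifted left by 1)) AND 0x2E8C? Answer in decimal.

0b11100010010111 = 11100010010111
→ shifted left by 1 (mod 2^14) → 11000100101110 = 12590
0x2E8C = 10111010001100
→ AND → 10000000001100 = 8204

8204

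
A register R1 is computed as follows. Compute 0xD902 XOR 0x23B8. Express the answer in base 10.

0xD902 = 1101100100000010
0x23B8 = 0010001110111000
XOR → 1111101010111010 = 64186

64186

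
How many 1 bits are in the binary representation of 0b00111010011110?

n = 111010011110
Count the 1s: 1 + 1 + 1 + 1 + 1 + 1 + 1 + 1 = 8

8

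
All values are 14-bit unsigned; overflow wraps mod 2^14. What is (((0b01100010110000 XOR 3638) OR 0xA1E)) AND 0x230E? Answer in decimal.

526

0b01100010110000 = 01100010110000
3638 = 00111000110110
→ XOR → 01011010000110 = 5766
0xA1E = 00101000011110
→ OR → 01111010011110 = 7838
0x230E = 10001100001110
→ AND → 00001000001110 = 526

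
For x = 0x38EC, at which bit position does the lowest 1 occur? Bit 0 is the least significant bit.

2

0x38EC = 11100011101100
Trailing zeros: 2, so the lowest set bit is bit 2 (value 4).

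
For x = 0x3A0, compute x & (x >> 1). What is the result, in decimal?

x = 1110100000 = 928
x>>1 = 0111010000
AND  = 0110000000 = 384
(x & (x >> 1) has a 1 wherever x has two consecutive 1 bits.)

384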